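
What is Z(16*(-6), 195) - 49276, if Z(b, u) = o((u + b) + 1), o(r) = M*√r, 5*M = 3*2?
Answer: -49264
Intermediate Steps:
M = 6/5 (M = (3*2)/5 = (⅕)*6 = 6/5 ≈ 1.2000)
o(r) = 6*√r/5
Z(b, u) = 6*√(1 + b + u)/5 (Z(b, u) = 6*√((u + b) + 1)/5 = 6*√((b + u) + 1)/5 = 6*√(1 + b + u)/5)
Z(16*(-6), 195) - 49276 = 6*√(1 + 16*(-6) + 195)/5 - 49276 = 6*√(1 - 96 + 195)/5 - 49276 = 6*√100/5 - 49276 = (6/5)*10 - 49276 = 12 - 49276 = -49264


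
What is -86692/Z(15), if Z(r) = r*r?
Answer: -86692/225 ≈ -385.30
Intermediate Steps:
Z(r) = r**2
-86692/Z(15) = -86692/(15**2) = -86692/225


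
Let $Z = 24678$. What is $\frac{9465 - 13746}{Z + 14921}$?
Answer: $- \frac{4281}{39599} \approx -0.10811$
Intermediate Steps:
$\frac{9465 - 13746}{Z + 14921} = \frac{9465 - 13746}{24678 + 14921} = - \frac{4281}{39599}$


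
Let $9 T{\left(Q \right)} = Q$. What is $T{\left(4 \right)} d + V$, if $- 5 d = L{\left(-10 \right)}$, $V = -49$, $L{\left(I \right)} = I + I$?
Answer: $- \frac{425}{9} \approx -47.222$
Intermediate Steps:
$L{\left(I \right)} = 2 I$
$T{\left(Q \right)} = \frac{Q}{9}$
$d = 4$ ($d = - \frac{2 \left(-10\right)}{5} = \left(- \frac{1}{5}\right) \left(-20\right) = 4$)
$T{\left(4 \right)} d + V = \frac{1}{9} \cdot 4 \cdot 4 - 49 = \frac{4}{9} \cdot 4 - 49 = \frac{16}{9} - 49 = - \frac{425}{9}$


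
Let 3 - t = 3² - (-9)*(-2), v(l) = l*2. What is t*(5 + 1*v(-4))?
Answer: -36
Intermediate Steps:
v(l) = 2*l
t = 12 (t = 3 - (3² - (-9)*(-2)) = 3 - (9 - 1*18) = 3 - (9 - 18) = 3 - 1*(-9) = 3 + 9 = 12)
t*(5 + 1*v(-4)) = 12*(5 + 1*(2*(-4))) = 12*(5 + 1*(-8)) = 12*(5 - 8) = 12*(-3) = -36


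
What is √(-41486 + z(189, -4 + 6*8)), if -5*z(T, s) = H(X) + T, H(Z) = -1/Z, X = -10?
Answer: I*√4152382/10 ≈ 203.77*I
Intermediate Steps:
z(T, s) = -1/50 - T/5 (z(T, s) = -(-1/(-10) + T)/5 = -(-1*(-⅒) + T)/5 = -(⅒ + T)/5 = -1/50 - T/5)
√(-41486 + z(189, -4 + 6*8)) = √(-41486 + (-1/50 - ⅕*189)) = √(-41486 + (-1/50 - 189/5)) = √(-41486 - 1891/50) = √(-2076191/50) = I*√4152382/10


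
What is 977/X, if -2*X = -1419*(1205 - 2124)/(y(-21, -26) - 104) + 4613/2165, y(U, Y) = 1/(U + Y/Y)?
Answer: 8803483210/56456241647 ≈ 0.15593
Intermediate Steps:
y(U, Y) = 1/(1 + U) (y(U, Y) = 1/(U + 1) = 1/(1 + U))
X = 56456241647/9010730 (X = -(-1419*(1205 - 2124)/(1/(1 - 21) - 104) + 4613/2165)/2 = -(-1419*(-919/(1/(-20) - 104)) + 4613*(1/2165))/2 = -(-1419*(-919/(-1/20 - 104)) + 4613/2165)/2 = -(-1419/((-2081/20*(-1/919))) + 4613/2165)/2 = -(-1419/2081/18380 + 4613/2165)/2 = -(-1419*18380/2081 + 4613/2165)/2 = -(-26081220/2081 + 4613/2165)/2 = -1/2*(-56456241647/4505365) = 56456241647/9010730 ≈ 6265.4)
977/X = 977/(56456241647/9010730) = 977*(9010730/56456241647) = 8803483210/56456241647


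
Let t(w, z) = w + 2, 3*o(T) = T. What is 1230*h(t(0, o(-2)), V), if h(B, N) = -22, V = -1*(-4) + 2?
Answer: -27060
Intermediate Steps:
o(T) = T/3
V = 6 (V = 4 + 2 = 6)
t(w, z) = 2 + w
1230*h(t(0, o(-2)), V) = 1230*(-22) = -27060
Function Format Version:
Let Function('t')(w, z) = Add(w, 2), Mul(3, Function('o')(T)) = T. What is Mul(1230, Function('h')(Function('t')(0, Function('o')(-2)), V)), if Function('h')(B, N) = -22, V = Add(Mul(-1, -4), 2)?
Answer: -27060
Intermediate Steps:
Function('o')(T) = Mul(Rational(1, 3), T)
V = 6 (V = Add(4, 2) = 6)
Function('t')(w, z) = Add(2, w)
Mul(1230, Function('h')(Function('t')(0, Function('o')(-2)), V)) = Mul(1230, -22) = -27060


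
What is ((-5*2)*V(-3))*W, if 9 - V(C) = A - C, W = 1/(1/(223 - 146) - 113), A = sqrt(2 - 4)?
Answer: 77/145 - 77*I*sqrt(2)/870 ≈ 0.53103 - 0.12517*I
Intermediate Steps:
A = I*sqrt(2) (A = sqrt(-2) = I*sqrt(2) ≈ 1.4142*I)
W = -77/8700 (W = 1/(1/77 - 113) = 1/(-8700/77) = -77/8700 ≈ -0.0088506)
V(C) = 9 + C - I*sqrt(2) (V(C) = 9 - (I*sqrt(2) - C) = 9 - (-C + I*sqrt(2)) = 9 + (C - I*sqrt(2)) = 9 + C - I*sqrt(2))
((-5*2)*V(-3))*W = ((-5*2)*(9 - 3 - I*sqrt(2)))*(-77/8700) = -10*(6 - I*sqrt(2))*(-77/8700) = (-60 + 10*I*sqrt(2))*(-77/8700) = 77/145 - 77*I*sqrt(2)/870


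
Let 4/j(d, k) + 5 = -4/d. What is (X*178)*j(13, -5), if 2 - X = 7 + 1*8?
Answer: 120328/69 ≈ 1743.9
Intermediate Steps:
X = -13 (X = 2 - (7 + 1*8) = 2 - (7 + 8) = 2 - 1*15 = 2 - 15 = -13)
j(d, k) = 4/(-5 - 4/d)
(X*178)*j(13, -5) = (-13*178)*(-4*13/(4 + 5*13)) = -(-9256)*13/(4 + 65) = -(-9256)*13/69 = -2314*(-52/69) = 120328/69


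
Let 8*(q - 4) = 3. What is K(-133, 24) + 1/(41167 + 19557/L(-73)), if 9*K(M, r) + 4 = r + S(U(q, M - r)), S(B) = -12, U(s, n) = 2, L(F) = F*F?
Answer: 1755235961/1974586500 ≈ 0.88891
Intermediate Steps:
q = 35/8 (q = 4 + (⅛)*3 = 4 + 3/8 = 35/8 ≈ 4.3750)
L(F) = F²
K(M, r) = -16/9 + r/9 (K(M, r) = -4/9 + (r - 12)/9 = -4/9 + (-12 + r)/9 = -4/9 + (-4/3 + r/9) = -16/9 + r/9)
K(-133, 24) + 1/(41167 + 19557/L(-73)) = (-16/9 + (⅑)*24) + 1/(41167 + 19557/((-73)²)) = (-16/9 + 8/3) + 1/(41167 + 19557/5329) = 8/9 + 1/(41167 + 19557*(1/5329)) = 8/9 + 1/(41167 + 19557/5329) = 8/9 + 1/(219398500/5329) = 8/9 + 5329/219398500 = 1755235961/1974586500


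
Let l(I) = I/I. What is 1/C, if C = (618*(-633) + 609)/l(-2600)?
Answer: -1/390585 ≈ -2.5603e-6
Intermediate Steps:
l(I) = 1
C = -390585 (C = (618*(-633) + 609)/1 = (-391194 + 609)*1 = -390585*1 = -390585)
1/C = 1/(-390585) = -1/390585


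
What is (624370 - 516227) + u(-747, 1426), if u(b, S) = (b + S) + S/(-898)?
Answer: 48860365/449 ≈ 1.0882e+5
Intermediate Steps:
u(b, S) = b + 897*S/898 (u(b, S) = (S + b) + S*(-1/898) = (S + b) - S/898 = b + 897*S/898)
(624370 - 516227) + u(-747, 1426) = (624370 - 516227) + (-747 + (897/898)*1426) = 108143 + (-747 + 639561/449) = 108143 + 304158/449 = 48860365/449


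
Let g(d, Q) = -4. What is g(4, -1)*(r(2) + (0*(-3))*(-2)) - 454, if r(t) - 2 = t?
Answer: -470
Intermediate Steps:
r(t) = 2 + t
g(4, -1)*(r(2) + (0*(-3))*(-2)) - 454 = -4*((2 + 2) + (0*(-3))*(-2)) - 454 = -4*(4 + 0*(-2)) - 454 = -4*(4 + 0) - 454 = -4*4 - 454 = -16 - 454 = -470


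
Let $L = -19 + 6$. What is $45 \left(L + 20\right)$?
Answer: $315$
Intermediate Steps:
$L = -13$
$45 \left(L + 20\right) = 45 \left(-13 + 20\right) = 45 \cdot 7 = 315$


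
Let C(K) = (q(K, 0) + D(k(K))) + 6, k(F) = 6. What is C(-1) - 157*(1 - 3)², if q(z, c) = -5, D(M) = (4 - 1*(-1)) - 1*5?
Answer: -627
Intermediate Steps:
D(M) = 0 (D(M) = (4 + 1) - 5 = 5 - 5 = 0)
C(K) = 1 (C(K) = (-5 + 0) + 6 = -5 + 6 = 1)
C(-1) - 157*(1 - 3)² = 1 - 157*(1 - 3)² = 1 - 157*(-2)² = 1 - 157*4 = 1 - 628 = -627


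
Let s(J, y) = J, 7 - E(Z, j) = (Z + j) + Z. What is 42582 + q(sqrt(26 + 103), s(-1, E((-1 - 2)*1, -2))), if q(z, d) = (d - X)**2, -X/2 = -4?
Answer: 42663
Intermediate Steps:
E(Z, j) = 7 - j - 2*Z (E(Z, j) = 7 - ((Z + j) + Z) = 7 - (j + 2*Z) = 7 + (-j - 2*Z) = 7 - j - 2*Z)
X = 8 (X = -2*(-4) = 8)
q(z, d) = (-8 + d)**2 (q(z, d) = (d - 1*8)**2 = (d - 8)**2 = (-8 + d)**2)
42582 + q(sqrt(26 + 103), s(-1, E((-1 - 2)*1, -2))) = 42582 + (-8 - 1)**2 = 42582 + (-9)**2 = 42582 + 81 = 42663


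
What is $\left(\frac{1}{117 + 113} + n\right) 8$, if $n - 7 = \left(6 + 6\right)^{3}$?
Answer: $\frac{1596204}{115} \approx 13880.0$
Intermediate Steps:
$n = 1735$ ($n = 7 + \left(6 + 6\right)^{3} = 7 + 12^{3} = 7 + 1728 = 1735$)
$\left(\frac{1}{117 + 113} + n\right) 8 = \left(\frac{1}{117 + 113} + 1735\right) 8 = \left(\frac{1}{230} + 1735\right) 8 = \frac{399051}{230} \cdot 8 = \frac{1596204}{115}$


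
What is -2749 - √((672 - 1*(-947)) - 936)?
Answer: -2749 - √683 ≈ -2775.1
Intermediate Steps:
-2749 - √((672 - 1*(-947)) - 936) = -2749 - √((672 + 947) - 936) = -2749 - √(1619 - 936) = -2749 - √683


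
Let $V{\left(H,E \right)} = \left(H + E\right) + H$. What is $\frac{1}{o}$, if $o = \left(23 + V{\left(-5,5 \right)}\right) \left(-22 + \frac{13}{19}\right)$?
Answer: $- \frac{19}{7290} \approx -0.0026063$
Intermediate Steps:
$V{\left(H,E \right)} = E + 2 H$ ($V{\left(H,E \right)} = \left(E + H\right) + H = E + 2 H$)
$o = - \frac{7290}{19}$ ($o = \left(23 + \left(5 + 2 \left(-5\right)\right)\right) \left(-22 + \frac{13}{19}\right) = \left(23 + \left(5 - 10\right)\right) \left(-22 + 13 \cdot \frac{1}{19}\right) = \left(23 - 5\right) \left(-22 + \frac{13}{19}\right) = 18 \left(- \frac{405}{19}\right) = - \frac{7290}{19} \approx -383.68$)
$\frac{1}{o} = \frac{1}{- \frac{7290}{19}} = - \frac{19}{7290}$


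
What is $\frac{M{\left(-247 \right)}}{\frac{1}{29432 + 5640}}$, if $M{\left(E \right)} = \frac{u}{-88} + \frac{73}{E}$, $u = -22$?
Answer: $- \frac{394560}{247} \approx -1597.4$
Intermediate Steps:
$M{\left(E \right)} = \frac{1}{4} + \frac{73}{E}$ ($M{\left(E \right)} = - \frac{22}{-88} + \frac{73}{E} = \left(-22\right) \left(- \frac{1}{88}\right) + \frac{73}{E} = \frac{1}{4} + \frac{73}{E}$)
$\frac{M{\left(-247 \right)}}{\frac{1}{29432 + 5640}} = \frac{\frac{1}{4} \frac{1}{-247} \left(292 - 247\right)}{\frac{1}{29432 + 5640}} = \frac{\frac{1}{4} \left(- \frac{1}{247}\right) 45}{\frac{1}{35072}} = - \frac{45 \frac{1}{\frac{1}{35072}}}{988} = \left(- \frac{45}{988}\right) 35072 = - \frac{394560}{247}$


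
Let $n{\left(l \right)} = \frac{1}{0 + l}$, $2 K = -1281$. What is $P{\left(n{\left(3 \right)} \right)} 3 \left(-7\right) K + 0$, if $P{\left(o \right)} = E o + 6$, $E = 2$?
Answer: $89670$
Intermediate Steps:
$K = - \frac{1281}{2}$ ($K = \frac{1}{2} \left(-1281\right) = - \frac{1281}{2} \approx -640.5$)
$n{\left(l \right)} = \frac{1}{l}$
$P{\left(o \right)} = 6 + 2 o$ ($P{\left(o \right)} = 2 o + 6 = 6 + 2 o$)
$P{\left(n{\left(3 \right)} \right)} 3 \left(-7\right) K + 0 = \left(6 + \frac{2}{3}\right) 3 \left(-7\right) \left(- \frac{1281}{2}\right) + 0 = \frac{20}{3} \cdot 3 \left(-7\right) \left(- \frac{1281}{2}\right) + 0 = 20 \left(-7\right) \left(- \frac{1281}{2}\right) + 0 = \left(-140\right) \left(- \frac{1281}{2}\right) + 0 = 89670 + 0 = 89670$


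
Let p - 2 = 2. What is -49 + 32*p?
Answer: 79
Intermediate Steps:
p = 4 (p = 2 + 2 = 4)
-49 + 32*p = -49 + 32*4 = -49 + 128 = 79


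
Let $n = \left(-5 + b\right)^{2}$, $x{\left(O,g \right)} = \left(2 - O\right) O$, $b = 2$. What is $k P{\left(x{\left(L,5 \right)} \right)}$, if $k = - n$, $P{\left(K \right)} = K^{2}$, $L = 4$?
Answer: $-576$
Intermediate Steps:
$x{\left(O,g \right)} = O \left(2 - O\right)$
$n = 9$ ($n = \left(-5 + 2\right)^{2} = \left(-3\right)^{2} = 9$)
$k = -9$ ($k = \left(-1\right) 9 = -9$)
$k P{\left(x{\left(L,5 \right)} \right)} = - 9 \left(4 \left(2 - 4\right)\right)^{2} = - 9 \left(4 \left(-2\right)\right)^{2} = - 9 \left(-8\right)^{2} = \left(-9\right) 64 = -576$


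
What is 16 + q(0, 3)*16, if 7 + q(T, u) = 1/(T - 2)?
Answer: -104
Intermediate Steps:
q(T, u) = -7 + 1/(-2 + T) (q(T, u) = -7 + 1/(T - 2) = -7 + 1/(-2 + T))
16 + q(0, 3)*16 = 16 + ((15 - 7*0)/(-2 + 0))*16 = 16 + ((15 + 0)/(-2))*16 = 16 - 1/2*15*16 = 16 - 15/2*16 = 16 - 120 = -104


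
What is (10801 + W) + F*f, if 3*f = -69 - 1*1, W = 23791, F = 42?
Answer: 33612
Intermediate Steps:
f = -70/3 (f = (-69 - 1*1)/3 = (-69 - 1)/3 = (1/3)*(-70) = -70/3 ≈ -23.333)
(10801 + W) + F*f = (10801 + 23791) + 42*(-70/3) = 34592 - 980 = 33612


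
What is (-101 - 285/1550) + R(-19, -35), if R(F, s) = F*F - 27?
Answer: 72173/310 ≈ 232.82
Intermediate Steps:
R(F, s) = -27 + F² (R(F, s) = F² - 27 = -27 + F²)
(-101 - 285/1550) + R(-19, -35) = (-101 - 285/1550) + (-27 + (-19)²) = (-101 - 285*1/1550) + (-27 + 361) = (-101 - 57/310) + 334 = -31367/310 + 334 = 72173/310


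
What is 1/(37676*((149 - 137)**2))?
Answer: 1/5425344 ≈ 1.8432e-7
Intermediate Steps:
1/(37676*((149 - 137)**2)) = 1/(37676*(12**2)) = (1/37676)/144 = (1/37676)*(1/144) = 1/5425344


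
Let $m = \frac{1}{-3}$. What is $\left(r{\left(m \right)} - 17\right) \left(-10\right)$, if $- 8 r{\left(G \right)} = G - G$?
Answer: $170$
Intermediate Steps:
$m = - \frac{1}{3} \approx -0.33333$
$r{\left(G \right)} = 0$ ($r{\left(G \right)} = - \frac{G - G}{8} = \left(- \frac{1}{8}\right) 0 = 0$)
$\left(r{\left(m \right)} - 17\right) \left(-10\right) = \left(0 - 17\right) \left(-10\right) = \left(-17\right) \left(-10\right) = 170$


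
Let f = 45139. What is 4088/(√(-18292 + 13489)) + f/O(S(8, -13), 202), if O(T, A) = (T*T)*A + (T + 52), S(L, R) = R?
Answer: 45139/34177 - 4088*I*√4803/4803 ≈ 1.3207 - 58.987*I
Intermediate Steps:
O(T, A) = 52 + T + A*T² (O(T, A) = T²*A + (52 + T) = A*T² + (52 + T) = 52 + T + A*T²)
4088/(√(-18292 + 13489)) + f/O(S(8, -13), 202) = 4088/(√(-18292 + 13489)) + 45139/(52 - 13 + 202*(-13)²) = 4088/(√(-4803)) + 45139/(52 - 13 + 202*169) = 4088/((I*√4803)) + 45139/(52 - 13 + 34138) = 4088*(-I*√4803/4803) + 45139/34177 = -4088*I*√4803/4803 + 45139*(1/34177) = -4088*I*√4803/4803 + 45139/34177 = 45139/34177 - 4088*I*√4803/4803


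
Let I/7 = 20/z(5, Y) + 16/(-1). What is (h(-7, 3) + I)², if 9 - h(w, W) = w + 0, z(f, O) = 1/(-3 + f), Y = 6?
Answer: 33856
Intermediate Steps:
I = 168 (I = 7*(20/(1/(-3 + 5)) + 16/(-1)) = 7*(20/(1/2) + 16*(-1)) = 7*(20/(½) - 16) = 7*(20*2 - 16) = 7*(40 - 16) = 7*24 = 168)
h(w, W) = 9 - w (h(w, W) = 9 - (w + 0) = 9 - w)
(h(-7, 3) + I)² = ((9 - 1*(-7)) + 168)² = ((9 + 7) + 168)² = (16 + 168)² = 184² = 33856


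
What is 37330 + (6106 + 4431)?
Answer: 47867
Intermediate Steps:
37330 + (6106 + 4431) = 37330 + 10537 = 47867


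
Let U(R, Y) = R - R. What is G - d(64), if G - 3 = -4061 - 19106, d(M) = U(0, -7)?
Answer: -23164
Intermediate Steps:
U(R, Y) = 0
d(M) = 0
G = -23164 (G = 3 + (-4061 - 19106) = 3 - 23167 = -23164)
G - d(64) = -23164 - 1*0 = -23164 + 0 = -23164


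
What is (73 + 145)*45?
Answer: 9810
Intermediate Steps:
(73 + 145)*45 = 218*45 = 9810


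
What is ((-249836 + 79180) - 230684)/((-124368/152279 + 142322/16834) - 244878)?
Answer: 514410458539620/313858263168691 ≈ 1.6390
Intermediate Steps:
((-249836 + 79180) - 230684)/((-124368/152279 + 142322/16834) - 244878) = (-170656 - 230684)/((-124368*1/152279 + 142322*(1/16834)) - 244878) = -401340/((-124368/152279 + 71161/8417) - 244878) = -401340/(9789520463/1281732343 - 244878) = -401340/(-313858263168691/1281732343) = -401340*(-1281732343/313858263168691) = 514410458539620/313858263168691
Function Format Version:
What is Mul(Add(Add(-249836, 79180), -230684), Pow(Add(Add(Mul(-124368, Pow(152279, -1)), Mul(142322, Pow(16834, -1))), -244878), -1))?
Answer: Rational(514410458539620, 313858263168691) ≈ 1.6390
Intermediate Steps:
Mul(Add(Add(-249836, 79180), -230684), Pow(Add(Add(Mul(-124368, Pow(152279, -1)), Mul(142322, Pow(16834, -1))), -244878), -1)) = Mul(Add(-170656, -230684), Pow(Add(Add(Mul(-124368, Rational(1, 152279)), Mul(142322, Rational(1, 16834))), -244878), -1)) = Mul(-401340, Pow(Add(Add(Rational(-124368, 152279), Rational(71161, 8417)), -244878), -1)) = Mul(-401340, Pow(Add(Rational(9789520463, 1281732343), -244878), -1)) = Mul(-401340, Pow(Rational(-313858263168691, 1281732343), -1)) = Mul(-401340, Rational(-1281732343, 313858263168691)) = Rational(514410458539620, 313858263168691)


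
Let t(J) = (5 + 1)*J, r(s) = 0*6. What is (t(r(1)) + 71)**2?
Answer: 5041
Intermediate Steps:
r(s) = 0
t(J) = 6*J
(t(r(1)) + 71)**2 = (6*0 + 71)**2 = (0 + 71)**2 = 71**2 = 5041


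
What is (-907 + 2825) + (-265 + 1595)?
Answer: 3248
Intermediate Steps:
(-907 + 2825) + (-265 + 1595) = 1918 + 1330 = 3248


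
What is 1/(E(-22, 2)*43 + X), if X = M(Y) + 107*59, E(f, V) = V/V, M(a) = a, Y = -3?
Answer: 1/6353 ≈ 0.00015741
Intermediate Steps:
E(f, V) = 1
X = 6310 (X = -3 + 107*59 = -3 + 6313 = 6310)
1/(E(-22, 2)*43 + X) = 1/(1*43 + 6310) = 1/(43 + 6310) = 1/6353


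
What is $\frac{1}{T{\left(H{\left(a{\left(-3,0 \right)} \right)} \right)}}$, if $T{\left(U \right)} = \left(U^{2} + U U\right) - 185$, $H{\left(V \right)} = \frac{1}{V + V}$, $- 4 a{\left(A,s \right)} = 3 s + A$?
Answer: $- \frac{9}{1657} \approx -0.0054315$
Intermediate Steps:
$a{\left(A,s \right)} = - \frac{3 s}{4} - \frac{A}{4}$ ($a{\left(A,s \right)} = - \frac{3 s + A}{4} = - \frac{A + 3 s}{4} = - \frac{3 s}{4} - \frac{A}{4}$)
$H{\left(V \right)} = \frac{1}{2 V}$
$T{\left(U \right)} = -185 + 2 U^{2}$ ($T{\left(U \right)} = \left(U^{2} + U^{2}\right) - 185 = 2 U^{2} - 185 = -185 + 2 U^{2}$)
$\frac{1}{T{\left(H{\left(a{\left(-3,0 \right)} \right)} \right)}} = \frac{1}{-185 + 2 \left(\frac{1}{2 \left(\left(- \frac{3}{4}\right) 0 - - \frac{3}{4}\right)}\right)^{2}} = \frac{1}{-185 + 2 \left(\frac{1}{2 \left(0 + \frac{3}{4}\right)}\right)^{2}} = \frac{1}{-185 + 2 \left(\frac{1}{2 \cdot \frac{3}{4}}\right)^{2}} = \frac{1}{-185 + 2 \left(\frac{1}{2} \cdot \frac{4}{3}\right)^{2}} = \frac{1}{-185 + 2 \left(\frac{2}{3}\right)^{2}} = \frac{1}{-185 + 2 \cdot \frac{4}{9}} = \frac{1}{-185 + \frac{8}{9}} = \frac{1}{- \frac{1657}{9}} = - \frac{9}{1657}$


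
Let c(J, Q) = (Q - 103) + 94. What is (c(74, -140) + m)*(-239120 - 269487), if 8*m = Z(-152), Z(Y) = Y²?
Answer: -1393074573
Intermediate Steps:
m = 2888 (m = (⅛)*(-152)² = (⅛)*23104 = 2888)
c(J, Q) = -9 + Q (c(J, Q) = (-103 + Q) + 94 = -9 + Q)
(c(74, -140) + m)*(-239120 - 269487) = ((-9 - 140) + 2888)*(-239120 - 269487) = (-149 + 2888)*(-508607) = 2739*(-508607) = -1393074573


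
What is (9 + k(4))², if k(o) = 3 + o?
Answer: 256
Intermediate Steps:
(9 + k(4))² = (9 + (3 + 4))² = (9 + 7)² = 16² = 256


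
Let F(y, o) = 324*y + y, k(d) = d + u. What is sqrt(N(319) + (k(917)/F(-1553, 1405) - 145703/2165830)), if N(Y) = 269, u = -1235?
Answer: sqrt(514189280444880152517522)/43725941870 ≈ 16.399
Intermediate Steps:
k(d) = -1235 + d (k(d) = d - 1235 = -1235 + d)
F(y, o) = 325*y
sqrt(N(319) + (k(917)/F(-1553, 1405) - 145703/2165830)) = sqrt(269 + ((-1235 + 917)/((325*(-1553))) - 145703/2165830)) = sqrt(269 + (-318/(-504725) - 145703*1/2165830)) = sqrt(269 + (-318*(-1/504725) - 145703/2165830)) = sqrt(269 + (318/504725 - 145703/2165830)) = sqrt(269 - 14570242547/218629709350) = sqrt(58796821572603/218629709350) = sqrt(514189280444880152517522)/43725941870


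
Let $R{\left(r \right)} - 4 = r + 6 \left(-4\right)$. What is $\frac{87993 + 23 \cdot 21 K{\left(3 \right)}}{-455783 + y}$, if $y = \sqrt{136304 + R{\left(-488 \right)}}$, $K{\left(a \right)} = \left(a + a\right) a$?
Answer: $- \frac{14689430307}{69246002431} - \frac{64458 \sqrt{33949}}{69246002431} \approx -0.21231$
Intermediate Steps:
$R{\left(r \right)} = -20 + r$ ($R{\left(r \right)} = 4 + \left(r + 6 \left(-4\right)\right) = 4 + \left(r - 24\right) = 4 + \left(-24 + r\right) = -20 + r$)
$K{\left(a \right)} = 2 a^{2}$ ($K{\left(a \right)} = 2 a a = 2 a^{2}$)
$y = 2 \sqrt{33949}$ ($y = \sqrt{136304 - 508} = \sqrt{135796} = 2 \sqrt{33949} \approx 368.5$)
$\frac{87993 + 23 \cdot 21 K{\left(3 \right)}}{-455783 + y} = \frac{87993 + 23 \cdot 21 \cdot 2 \cdot 3^{2}}{-455783 + 2 \sqrt{33949}} = \frac{87993 + 483 \cdot 2 \cdot 9}{-455783 + 2 \sqrt{33949}} = \frac{87993 + 483 \cdot 18}{-455783 + 2 \sqrt{33949}} = \frac{87993 + 8694}{-455783 + 2 \sqrt{33949}} = \frac{96687}{-455783 + 2 \sqrt{33949}}$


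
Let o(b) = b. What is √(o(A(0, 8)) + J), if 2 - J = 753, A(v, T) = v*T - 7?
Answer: I*√758 ≈ 27.532*I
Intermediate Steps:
A(v, T) = -7 + T*v (A(v, T) = T*v - 7 = -7 + T*v)
J = -751 (J = 2 - 1*753 = 2 - 753 = -751)
√(o(A(0, 8)) + J) = √((-7 + 8*0) - 751) = √((-7 + 0) - 751) = √(-7 - 751) = √(-758) = I*√758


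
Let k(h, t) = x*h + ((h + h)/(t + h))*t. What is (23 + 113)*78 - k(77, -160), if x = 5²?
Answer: 696049/83 ≈ 8386.1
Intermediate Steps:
x = 25
k(h, t) = 25*h + 2*h*t/(h + t) (k(h, t) = 25*h + ((h + h)/(t + h))*t = 25*h + ((2*h)/(h + t))*t = 25*h + (2*h/(h + t))*t = 25*h + 2*h*t/(h + t))
(23 + 113)*78 - k(77, -160) = (23 + 113)*78 - 77*(25*77 + 27*(-160))/(77 - 160) = 136*78 - 77*(1925 - 4320)/(-83) = 10608 - 77*(-1)*(-2395)/83 = 10608 - 1*184415/83 = 10608 - 184415/83 = 696049/83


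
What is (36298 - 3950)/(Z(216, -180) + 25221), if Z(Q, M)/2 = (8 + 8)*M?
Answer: 32348/19461 ≈ 1.6622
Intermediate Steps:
Z(Q, M) = 32*M (Z(Q, M) = 2*((8 + 8)*M) = 2*(16*M) = 32*M)
(36298 - 3950)/(Z(216, -180) + 25221) = (36298 - 3950)/(32*(-180) + 25221) = 32348/(-5760 + 25221) = 32348/19461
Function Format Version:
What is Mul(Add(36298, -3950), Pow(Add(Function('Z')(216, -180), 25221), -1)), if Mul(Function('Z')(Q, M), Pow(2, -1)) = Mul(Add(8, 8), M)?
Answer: Rational(32348, 19461) ≈ 1.6622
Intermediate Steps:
Function('Z')(Q, M) = Mul(32, M) (Function('Z')(Q, M) = Mul(2, Mul(Add(8, 8), M)) = Mul(2, Mul(16, M)) = Mul(32, M))
Mul(Add(36298, -3950), Pow(Add(Function('Z')(216, -180), 25221), -1)) = Mul(Add(36298, -3950), Pow(Add(Mul(32, -180), 25221), -1)) = Mul(32348, Pow(Add(-5760, 25221), -1)) = Mul(32348, Pow(19461, -1)) = Mul(32348, Rational(1, 19461)) = Rational(32348, 19461)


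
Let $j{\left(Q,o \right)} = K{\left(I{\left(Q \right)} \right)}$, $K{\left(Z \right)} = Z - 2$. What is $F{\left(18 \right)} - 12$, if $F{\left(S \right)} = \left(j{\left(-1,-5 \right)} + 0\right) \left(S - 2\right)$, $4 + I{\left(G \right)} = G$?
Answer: $-124$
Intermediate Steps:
$I{\left(G \right)} = -4 + G$
$K{\left(Z \right)} = -2 + Z$
$j{\left(Q,o \right)} = -6 + Q$ ($j{\left(Q,o \right)} = -2 + \left(-4 + Q\right) = -6 + Q$)
$F{\left(S \right)} = 14 - 7 S$ ($F{\left(S \right)} = \left(\left(-6 - 1\right) + 0\right) \left(S - 2\right) = \left(-7 + 0\right) \left(-2 + S\right) = - 7 \left(-2 + S\right) = 14 - 7 S$)
$F{\left(18 \right)} - 12 = \left(14 - 126\right) - 12 = -112 - 12 = -124$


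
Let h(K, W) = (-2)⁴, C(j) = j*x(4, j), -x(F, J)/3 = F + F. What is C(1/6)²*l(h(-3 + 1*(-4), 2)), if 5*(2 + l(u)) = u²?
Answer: 3936/5 ≈ 787.20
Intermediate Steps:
x(F, J) = -6*F (x(F, J) = -3*(F + F) = -6*F)
C(j) = -24*j (C(j) = j*(-6*4) = j*(-24) = -24*j)
h(K, W) = 16
l(u) = -2 + u²/5
C(1/6)²*l(h(-3 + 1*(-4), 2)) = (-24/6)²*(-2 + (⅕)*16²) = (-24/6)²*(-2 + (⅕)*256) = (-24*⅙)²*(-2 + 256/5) = (-4)²*(246/5) = 16*(246/5) = 3936/5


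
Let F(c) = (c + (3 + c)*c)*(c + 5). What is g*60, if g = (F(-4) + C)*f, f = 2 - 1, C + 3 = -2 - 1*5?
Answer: -600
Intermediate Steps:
F(c) = (5 + c)*(c + c*(3 + c)) (F(c) = (c + c*(3 + c))*(5 + c) = (5 + c)*(c + c*(3 + c)))
C = -10 (C = -3 + (-2 - 1*5) = -3 + (-2 - 5) = -3 - 7 = -10)
f = 1
g = -10 (g = (-4*(20 + (-4)² + 9*(-4)) - 10)*1 = (-4*(20 + 16 - 36) - 10)*1 = (-4*0 - 10)*1 = (0 - 10)*1 = -10*1 = -10)
g*60 = -10*60 = -600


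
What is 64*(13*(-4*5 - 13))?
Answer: -27456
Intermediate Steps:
64*(13*(-4*5 - 13)) = 64*(13*(-20 - 13)) = 64*(13*(-33)) = 64*(-429) = -27456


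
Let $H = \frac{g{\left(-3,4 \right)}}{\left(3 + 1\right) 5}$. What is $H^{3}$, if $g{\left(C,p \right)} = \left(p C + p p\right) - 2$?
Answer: $\frac{1}{1000} \approx 0.001$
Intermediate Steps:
$g{\left(C,p \right)} = -2 + p^{2} + C p$ ($g{\left(C,p \right)} = \left(C p + p^{2}\right) - 2 = \left(p^{2} + C p\right) - 2 = -2 + p^{2} + C p$)
$H = \frac{1}{10}$ ($H = \frac{-2 + 4^{2} - 12}{\left(3 + 1\right) 5} = \frac{-2 + 16 - 12}{4 \cdot 5} = \frac{2}{20} = 2 \cdot \frac{1}{20} = \frac{1}{10} \approx 0.1$)
$H^{3} = \left(\frac{1}{10}\right)^{3} = \frac{1}{1000}$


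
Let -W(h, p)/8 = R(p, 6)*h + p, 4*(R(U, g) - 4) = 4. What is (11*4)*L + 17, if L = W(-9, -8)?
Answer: 18673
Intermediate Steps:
R(U, g) = 5 (R(U, g) = 4 + (¼)*4 = 4 + 1 = 5)
W(h, p) = -40*h - 8*p (W(h, p) = -8*(5*h + p) = -8*(p + 5*h) = -40*h - 8*p)
L = 424 (L = -40*(-9) - 8*(-8) = 360 + 64 = 424)
(11*4)*L + 17 = (11*4)*424 + 17 = 44*424 + 17 = 18656 + 17 = 18673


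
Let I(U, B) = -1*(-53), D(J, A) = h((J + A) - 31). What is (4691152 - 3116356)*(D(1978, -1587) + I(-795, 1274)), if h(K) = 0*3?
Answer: 83464188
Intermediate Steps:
h(K) = 0
D(J, A) = 0
I(U, B) = 53
(4691152 - 3116356)*(D(1978, -1587) + I(-795, 1274)) = (4691152 - 3116356)*(0 + 53) = 1574796*53 = 83464188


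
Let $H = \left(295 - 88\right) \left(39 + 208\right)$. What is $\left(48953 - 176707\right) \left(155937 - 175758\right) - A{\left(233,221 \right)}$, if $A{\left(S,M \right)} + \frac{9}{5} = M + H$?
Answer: $\frac{12660803429}{5} \approx 2.5322 \cdot 10^{9}$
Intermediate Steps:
$H = 51129$ ($H = 207 \cdot 247 = 51129$)
$A{\left(S,M \right)} = \frac{255636}{5} + M$ ($A{\left(S,M \right)} = - \frac{9}{5} + \left(M + 51129\right) = - \frac{9}{5} + \left(51129 + M\right) = \frac{255636}{5} + M$)
$\left(48953 - 176707\right) \left(155937 - 175758\right) - A{\left(233,221 \right)} = \left(48953 - 176707\right) \left(155937 - 175758\right) - \left(\frac{255636}{5} + 221\right) = \left(-127754\right) \left(-19821\right) - \frac{256741}{5} = 2532212034 - \frac{256741}{5} = \frac{12660803429}{5}$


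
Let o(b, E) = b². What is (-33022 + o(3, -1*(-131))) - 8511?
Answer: -41524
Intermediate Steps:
(-33022 + o(3, -1*(-131))) - 8511 = (-33022 + 3²) - 8511 = (-33022 + 9) - 8511 = -33013 - 8511 = -41524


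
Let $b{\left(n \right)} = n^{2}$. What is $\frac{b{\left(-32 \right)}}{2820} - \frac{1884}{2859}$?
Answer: $- \frac{198772}{671865} \approx -0.29585$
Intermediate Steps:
$\frac{b{\left(-32 \right)}}{2820} - \frac{1884}{2859} = \frac{\left(-32\right)^{2}}{2820} - \frac{1884}{2859} = 1024 \cdot \frac{1}{2820} - \frac{628}{953} = \frac{256}{705} - \frac{628}{953} = - \frac{198772}{671865}$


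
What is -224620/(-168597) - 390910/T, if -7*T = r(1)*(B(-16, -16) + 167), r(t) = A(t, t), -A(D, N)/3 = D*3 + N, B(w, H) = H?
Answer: -6983890325/4628754 ≈ -1508.8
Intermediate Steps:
A(D, N) = -9*D - 3*N (A(D, N) = -3*(D*3 + N) = -3*(3*D + N) = -3*(N + 3*D) = -9*D - 3*N)
r(t) = -12*t (r(t) = -9*t - 3*t = -12*t)
T = 1812/7 (T = -(-12*1)*(-16 + 167)/7 = -(-12)*151/7 = -⅐*(-1812) = 1812/7 ≈ 258.86)
-224620/(-168597) - 390910/T = -224620/(-168597) - 390910/1812/7 = -224620*(-1/168597) - 390910*7/1812 = 20420/15327 - 1368185/906 = -6983890325/4628754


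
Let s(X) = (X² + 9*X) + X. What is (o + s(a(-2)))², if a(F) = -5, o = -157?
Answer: 33124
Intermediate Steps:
s(X) = X² + 10*X
(o + s(a(-2)))² = (-157 - 5*(10 - 5))² = (-157 - 5*5)² = (-157 - 25)² = (-182)² = 33124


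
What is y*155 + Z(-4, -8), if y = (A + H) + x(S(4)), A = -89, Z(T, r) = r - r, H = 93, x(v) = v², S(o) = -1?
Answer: 775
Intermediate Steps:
Z(T, r) = 0
y = 5 (y = (-89 + 93) + (-1)² = 4 + 1 = 5)
y*155 + Z(-4, -8) = 5*155 + 0 = 775 + 0 = 775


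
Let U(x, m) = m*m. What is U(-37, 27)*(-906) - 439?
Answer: -660913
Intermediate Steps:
U(x, m) = m²
U(-37, 27)*(-906) - 439 = 27²*(-906) - 439 = 729*(-906) - 439 = -660474 - 439 = -660913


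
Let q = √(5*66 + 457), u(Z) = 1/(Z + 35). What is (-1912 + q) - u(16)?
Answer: -97513/51 + √787 ≈ -1884.0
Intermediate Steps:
u(Z) = 1/(35 + Z)
q = √787 (q = √(330 + 457) = √787 ≈ 28.054)
(-1912 + q) - u(16) = (-1912 + √787) - 1/(35 + 16) = (-1912 + √787) - 1/51 = -97513/51 + √787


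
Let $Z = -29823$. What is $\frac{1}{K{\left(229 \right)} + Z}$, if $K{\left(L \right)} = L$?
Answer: $- \frac{1}{29594} \approx -3.3791 \cdot 10^{-5}$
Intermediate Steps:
$\frac{1}{K{\left(229 \right)} + Z} = \frac{1}{229 - 29823} = \frac{1}{-29594} = - \frac{1}{29594}$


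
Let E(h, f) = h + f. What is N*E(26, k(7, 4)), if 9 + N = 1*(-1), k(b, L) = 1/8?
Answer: -1045/4 ≈ -261.25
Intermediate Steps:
k(b, L) = 1/8
E(h, f) = f + h
N = -10 (N = -9 + 1*(-1) = -9 - 1 = -10)
N*E(26, k(7, 4)) = -10*(1/8 + 26) = -10*209/8 = -1045/4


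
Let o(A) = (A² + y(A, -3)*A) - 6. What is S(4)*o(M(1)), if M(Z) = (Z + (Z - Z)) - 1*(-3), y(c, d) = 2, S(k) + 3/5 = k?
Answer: 306/5 ≈ 61.200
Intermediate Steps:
S(k) = -⅗ + k
M(Z) = 3 + Z (M(Z) = (Z + 0) + 3 = Z + 3 = 3 + Z)
o(A) = -6 + A² + 2*A (o(A) = (A² + 2*A) - 6 = -6 + A² + 2*A)
S(4)*o(M(1)) = (-⅗ + 4)*(-6 + (3 + 1)² + 2*(3 + 1)) = 17*(-6 + 4² + 2*4)/5 = 17*(-6 + 16 + 8)/5 = (17/5)*18 = 306/5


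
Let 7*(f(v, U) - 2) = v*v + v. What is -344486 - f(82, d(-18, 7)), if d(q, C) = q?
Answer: -2418222/7 ≈ -3.4546e+5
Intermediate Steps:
f(v, U) = 2 + v/7 + v²/7 (f(v, U) = 2 + (v*v + v)/7 = 2 + (v² + v)/7 = 2 + (v + v²)/7 = 2 + (v/7 + v²/7) = 2 + v/7 + v²/7)
-344486 - f(82, d(-18, 7)) = -344486 - (2 + (⅐)*82 + (⅐)*82²) = -344486 - (2 + 82/7 + (⅐)*6724) = -344486 - (2 + 82/7 + 6724/7) = -344486 - 1*6820/7 = -344486 - 6820/7 = -2418222/7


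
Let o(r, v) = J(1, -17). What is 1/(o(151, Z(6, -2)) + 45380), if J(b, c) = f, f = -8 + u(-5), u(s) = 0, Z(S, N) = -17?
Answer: 1/45372 ≈ 2.2040e-5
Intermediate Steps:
f = -8 (f = -8 + 0 = -8)
J(b, c) = -8
o(r, v) = -8
1/(o(151, Z(6, -2)) + 45380) = 1/(-8 + 45380) = 1/45372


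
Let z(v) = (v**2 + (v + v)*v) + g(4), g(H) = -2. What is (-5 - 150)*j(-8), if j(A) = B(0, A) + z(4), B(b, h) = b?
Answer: -7130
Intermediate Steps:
z(v) = -2 + 3*v**2 (z(v) = (v**2 + (v + v)*v) - 2 = (v**2 + (2*v)*v) - 2 = (v**2 + 2*v**2) - 2 = 3*v**2 - 2 = -2 + 3*v**2)
j(A) = 46 (j(A) = 0 + (-2 + 3*4**2) = 0 + (-2 + 3*16) = 0 + (-2 + 48) = 0 + 46 = 46)
(-5 - 150)*j(-8) = (-5 - 150)*46 = -155*46 = -7130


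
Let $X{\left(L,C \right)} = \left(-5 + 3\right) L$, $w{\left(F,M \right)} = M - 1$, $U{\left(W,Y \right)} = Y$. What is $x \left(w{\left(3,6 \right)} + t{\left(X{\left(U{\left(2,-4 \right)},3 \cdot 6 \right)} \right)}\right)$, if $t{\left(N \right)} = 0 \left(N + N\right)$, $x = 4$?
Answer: $20$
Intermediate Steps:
$w{\left(F,M \right)} = -1 + M$
$X{\left(L,C \right)} = - 2 L$
$t{\left(N \right)} = 0$ ($t{\left(N \right)} = 0 \cdot 2 N = 0$)
$x \left(w{\left(3,6 \right)} + t{\left(X{\left(U{\left(2,-4 \right)},3 \cdot 6 \right)} \right)}\right) = 4 \left(\left(-1 + 6\right) + 0\right) = 4 \left(5 + 0\right) = 4 \cdot 5 = 20$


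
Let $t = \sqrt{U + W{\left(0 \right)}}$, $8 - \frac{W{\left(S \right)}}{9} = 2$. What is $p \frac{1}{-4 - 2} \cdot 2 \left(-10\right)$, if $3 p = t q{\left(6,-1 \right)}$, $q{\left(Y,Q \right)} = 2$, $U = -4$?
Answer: $\frac{100 \sqrt{2}}{9} \approx 15.713$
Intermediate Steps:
$W{\left(S \right)} = 54$ ($W{\left(S \right)} = 72 - 18 = 54$)
$t = 5 \sqrt{2}$ ($t = \sqrt{-4 + 54} = \sqrt{50} = 5 \sqrt{2} \approx 7.0711$)
$p = \frac{10 \sqrt{2}}{3}$ ($p = \frac{5 \sqrt{2} \cdot 2}{3} = \frac{10 \sqrt{2}}{3} \approx 4.714$)
$p \frac{1}{-4 - 2} \cdot 2 \left(-10\right) = \frac{10 \sqrt{2}}{3} \frac{1}{-4 - 2} \cdot 2 \left(-10\right) = \frac{10 \sqrt{2}}{3} \frac{1}{-6} \cdot 2 \left(-10\right) = \frac{10 \sqrt{2}}{3} \left(- \frac{1}{6}\right) 2 \left(-10\right) = \frac{10 \sqrt{2}}{3} \left(\left(- \frac{1}{3}\right) \left(-10\right)\right) = \frac{10 \sqrt{2}}{3} \cdot \frac{10}{3} = \frac{100 \sqrt{2}}{9}$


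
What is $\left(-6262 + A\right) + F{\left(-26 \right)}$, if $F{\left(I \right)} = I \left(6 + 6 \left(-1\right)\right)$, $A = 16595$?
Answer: $10333$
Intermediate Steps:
$F{\left(I \right)} = 0$ ($F{\left(I \right)} = I \left(6 - 6\right) = I 0 = 0$)
$\left(-6262 + A\right) + F{\left(-26 \right)} = \left(-6262 + 16595\right) + 0 = 10333 + 0 = 10333$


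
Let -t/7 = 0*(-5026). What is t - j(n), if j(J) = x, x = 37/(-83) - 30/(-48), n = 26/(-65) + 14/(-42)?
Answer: -119/664 ≈ -0.17922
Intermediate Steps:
n = -11/15 (n = 26*(-1/65) + 14*(-1/42) = -⅖ - ⅓ = -11/15 ≈ -0.73333)
t = 0 (t = -0*(-5026) = -7*0 = 0)
x = 119/664 (x = 37*(-1/83) - 30*(-1/48) = -37/83 + 5/8 = 119/664 ≈ 0.17922)
j(J) = 119/664
t - j(n) = 0 - 1*119/664 = 0 - 119/664 = -119/664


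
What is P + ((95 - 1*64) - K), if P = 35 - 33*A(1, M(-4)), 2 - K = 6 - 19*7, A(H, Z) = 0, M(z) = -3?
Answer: -63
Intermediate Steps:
K = 129 (K = 2 - (6 - 19*7) = 2 - (6 - 133) = 2 - 1*(-127) = 2 + 127 = 129)
P = 35 (P = 35 - 33*0 = 35 + 0 = 35)
P + ((95 - 1*64) - K) = 35 + ((95 - 1*64) - 1*129) = 35 + ((95 - 64) - 129) = 35 + (31 - 129) = 35 - 98 = -63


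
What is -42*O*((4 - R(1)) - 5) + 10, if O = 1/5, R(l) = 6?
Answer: 344/5 ≈ 68.800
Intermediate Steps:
O = ⅕ ≈ 0.20000
-42*O*((4 - R(1)) - 5) + 10 = -42*((4 - 1*6) - 5)/5 + 10 = -42*((4 - 6) - 5)/5 + 10 = -42*(-2 - 5)/5 + 10 = -42*(-7)/5 + 10 = -42*(-7/5) + 10 = 294/5 + 10 = 344/5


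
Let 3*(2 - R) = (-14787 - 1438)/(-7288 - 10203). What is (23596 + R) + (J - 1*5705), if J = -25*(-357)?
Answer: 1407204689/52473 ≈ 26818.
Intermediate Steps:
J = 8925
R = 88721/52473 (R = 2 - (-14787 - 1438)/(3*(-7288 - 10203)) = 2 - (-16225)/(3*(-17491)) = 2 - (-16225)*(-1)/(3*17491) = 2 - ⅓*16225/17491 = 2 - 16225/52473 = 88721/52473 ≈ 1.6908)
(23596 + R) + (J - 1*5705) = (23596 + 88721/52473) + (8925 - 1*5705) = 1238241629/52473 + (8925 - 5705) = 1238241629/52473 + 3220 = 1407204689/52473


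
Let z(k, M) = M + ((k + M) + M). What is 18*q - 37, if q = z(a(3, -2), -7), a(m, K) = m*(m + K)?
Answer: -361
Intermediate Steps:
a(m, K) = m*(K + m)
z(k, M) = k + 3*M (z(k, M) = M + ((M + k) + M) = M + (k + 2*M) = k + 3*M)
q = -18 (q = 3*(-2 + 3) + 3*(-7) = 3*1 - 21 = 3 - 21 = -18)
18*q - 37 = 18*(-18) - 37 = -324 - 37 = -361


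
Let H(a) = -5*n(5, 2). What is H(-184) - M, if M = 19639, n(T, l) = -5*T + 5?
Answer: -19539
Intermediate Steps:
n(T, l) = 5 - 5*T
H(a) = 100 (H(a) = -5*(5 - 5*5) = -5*(5 - 25) = -5*(-20) = 100)
H(-184) - M = 100 - 1*19639 = 100 - 19639 = -19539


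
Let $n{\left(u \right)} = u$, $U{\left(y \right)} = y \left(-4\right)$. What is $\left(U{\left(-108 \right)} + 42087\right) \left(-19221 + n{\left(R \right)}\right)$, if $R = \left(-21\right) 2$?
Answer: $-819043497$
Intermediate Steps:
$U{\left(y \right)} = - 4 y$
$R = -42$
$\left(U{\left(-108 \right)} + 42087\right) \left(-19221 + n{\left(R \right)}\right) = \left(\left(-4\right) \left(-108\right) + 42087\right) \left(-19221 - 42\right) = \left(432 + 42087\right) \left(-19263\right) = 42519 \left(-19263\right) = -819043497$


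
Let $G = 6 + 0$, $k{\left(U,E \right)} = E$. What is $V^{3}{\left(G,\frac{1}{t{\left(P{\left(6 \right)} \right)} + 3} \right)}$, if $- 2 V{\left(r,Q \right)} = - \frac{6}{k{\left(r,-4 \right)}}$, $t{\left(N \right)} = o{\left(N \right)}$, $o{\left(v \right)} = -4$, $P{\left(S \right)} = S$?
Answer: $- \frac{27}{64} \approx -0.42188$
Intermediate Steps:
$t{\left(N \right)} = -4$
$G = 6$
$V{\left(r,Q \right)} = - \frac{3}{4}$ ($V{\left(r,Q \right)} = - \frac{\left(-6\right) \frac{1}{-4}}{2} = - \frac{\left(-6\right) \left(- \frac{1}{4}\right)}{2} = \left(- \frac{1}{2}\right) \frac{3}{2} = - \frac{3}{4}$)
$V^{3}{\left(G,\frac{1}{t{\left(P{\left(6 \right)} \right)} + 3} \right)} = \left(- \frac{3}{4}\right)^{3} = - \frac{27}{64}$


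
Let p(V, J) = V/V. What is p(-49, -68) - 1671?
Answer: -1670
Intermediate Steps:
p(V, J) = 1
p(-49, -68) - 1671 = 1 - 1671 = -1670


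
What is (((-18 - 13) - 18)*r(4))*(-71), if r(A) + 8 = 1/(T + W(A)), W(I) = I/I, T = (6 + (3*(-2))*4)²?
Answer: -9041921/325 ≈ -27821.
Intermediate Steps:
T = 324 (T = (6 - 6*4)² = (6 - 24)² = (-18)² = 324)
W(I) = 1
r(A) = -2599/325 (r(A) = -8 + 1/(324 + 1) = -8 + 1/325 = -2599/325)
(((-18 - 13) - 18)*r(4))*(-71) = (((-18 - 13) - 18)*(-2599/325))*(-71) = ((-31 - 18)*(-2599/325))*(-71) = -49*(-2599/325)*(-71) = (127351/325)*(-71) = -9041921/325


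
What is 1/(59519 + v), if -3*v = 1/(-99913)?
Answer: 299739/17840165542 ≈ 1.6801e-5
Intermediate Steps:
v = 1/299739 (v = -⅓/(-99913) = -⅓*(-1/99913) = 1/299739 ≈ 3.3362e-6)
1/(59519 + v) = 1/(59519 + 1/299739) = 1/(17840165542/299739) = 299739/17840165542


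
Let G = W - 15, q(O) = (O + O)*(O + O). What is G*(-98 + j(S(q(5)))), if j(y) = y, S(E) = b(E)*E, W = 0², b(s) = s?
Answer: -148530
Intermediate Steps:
q(O) = 4*O² (q(O) = (2*O)*(2*O) = 4*O²)
W = 0
S(E) = E² (S(E) = E*E = E²)
G = -15 (G = 0 - 15 = -15)
G*(-98 + j(S(q(5)))) = -15*(-98 + (4*5²)²) = -15*(-98 + (4*25)²) = -15*(-98 + 100²) = -15*(-98 + 10000) = -15*9902 = -148530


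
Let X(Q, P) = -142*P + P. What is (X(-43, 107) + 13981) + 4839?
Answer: 3733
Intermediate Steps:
X(Q, P) = -141*P
(X(-43, 107) + 13981) + 4839 = (-141*107 + 13981) + 4839 = (-15087 + 13981) + 4839 = -1106 + 4839 = 3733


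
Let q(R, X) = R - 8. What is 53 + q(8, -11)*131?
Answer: 53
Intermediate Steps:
q(R, X) = -8 + R
53 + q(8, -11)*131 = 53 + (-8 + 8)*131 = 53 + 0*131 = 53 + 0 = 53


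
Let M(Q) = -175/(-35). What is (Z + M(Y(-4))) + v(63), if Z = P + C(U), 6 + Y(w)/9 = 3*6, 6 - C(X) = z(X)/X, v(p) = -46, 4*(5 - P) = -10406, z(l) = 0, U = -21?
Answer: 5143/2 ≈ 2571.5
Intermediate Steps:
P = 5213/2 (P = 5 - 1/4*(-10406) = 5 + 5203/2 = 5213/2 ≈ 2606.5)
C(X) = 6 (C(X) = 6 - 0/X = 6 - 1*0 = 6 + 0 = 6)
Y(w) = 108 (Y(w) = -54 + 9*(3*6) = -54 + 9*18 = -54 + 162 = 108)
M(Q) = 5 (M(Q) = -175*(-1/35) = 5)
Z = 5225/2 (Z = 5213/2 + 6 = 5225/2 ≈ 2612.5)
(Z + M(Y(-4))) + v(63) = (5225/2 + 5) - 46 = 5235/2 - 46 = 5143/2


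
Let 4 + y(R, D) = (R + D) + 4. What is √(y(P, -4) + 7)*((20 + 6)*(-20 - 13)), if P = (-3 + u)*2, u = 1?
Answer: -858*I ≈ -858.0*I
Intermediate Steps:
P = -4 (P = (-3 + 1)*2 = -2*2 = -4)
y(R, D) = D + R (y(R, D) = -4 + ((R + D) + 4) = -4 + ((D + R) + 4) = -4 + (4 + D + R) = D + R)
√(y(P, -4) + 7)*((20 + 6)*(-20 - 13)) = √((-4 - 4) + 7)*((20 + 6)*(-20 - 13)) = √(-8 + 7)*(26*(-33)) = √(-1)*(-858) = I*(-858) = -858*I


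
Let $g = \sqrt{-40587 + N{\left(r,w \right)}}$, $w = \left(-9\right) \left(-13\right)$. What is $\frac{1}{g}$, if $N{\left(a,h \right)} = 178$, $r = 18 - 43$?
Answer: $- \frac{i \sqrt{40409}}{40409} \approx - 0.0049746 i$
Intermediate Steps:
$w = 117$
$r = -25$ ($r = 18 - 43 = -25$)
$g = i \sqrt{40409}$ ($g = \sqrt{-40587 + 178} = \sqrt{-40409} = i \sqrt{40409} \approx 201.02 i$)
$\frac{1}{g} = \frac{1}{i \sqrt{40409}} = - \frac{i \sqrt{40409}}{40409}$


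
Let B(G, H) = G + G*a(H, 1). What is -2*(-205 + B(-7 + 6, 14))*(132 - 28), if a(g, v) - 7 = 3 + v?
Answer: 45136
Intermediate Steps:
a(g, v) = 10 + v (a(g, v) = 7 + (3 + v) = 10 + v)
B(G, H) = 12*G (B(G, H) = G + G*(10 + 1) = G + G*11 = G + 11*G = 12*G)
-2*(-205 + B(-7 + 6, 14))*(132 - 28) = -2*(-205 + 12*(-7 + 6))*(132 - 28) = -2*(-205 + 12*(-1))*104 = -2*(-205 - 12)*104 = -(-434)*104 = -2*(-22568) = 45136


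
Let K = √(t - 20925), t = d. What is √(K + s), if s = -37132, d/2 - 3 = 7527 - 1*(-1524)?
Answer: √(-37132 + 3*I*√313) ≈ 0.138 + 192.7*I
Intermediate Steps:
d = 18108 (d = 6 + 2*(7527 - 1*(-1524)) = 6 + 2*(7527 + 1524) = 6 + 2*9051 = 6 + 18102 = 18108)
t = 18108
K = 3*I*√313 (K = √(18108 - 20925) = √(-2817) = 3*I*√313 ≈ 53.075*I)
√(K + s) = √(3*I*√313 - 37132) = √(-37132 + 3*I*√313)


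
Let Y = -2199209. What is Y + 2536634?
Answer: 337425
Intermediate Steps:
Y + 2536634 = -2199209 + 2536634 = 337425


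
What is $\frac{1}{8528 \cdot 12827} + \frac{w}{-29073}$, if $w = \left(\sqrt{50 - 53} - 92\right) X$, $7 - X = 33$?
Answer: $- \frac{261657636079}{3180256395888} + \frac{26 i \sqrt{3}}{29073} \approx -0.082276 + 0.001549 i$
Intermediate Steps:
$X = -26$ ($X = 7 - 33 = -26$)
$w = 2392 - 26 i \sqrt{3}$ ($w = \left(\sqrt{50 - 53} - 92\right) \left(-26\right) = \left(\sqrt{-3} - 92\right) \left(-26\right) = \left(i \sqrt{3} - 92\right) \left(-26\right) = \left(-92 + i \sqrt{3}\right) \left(-26\right) = 2392 - 26 i \sqrt{3} \approx 2392.0 - 45.033 i$)
$\frac{1}{8528 \cdot 12827} + \frac{w}{-29073} = \frac{1}{8528 \cdot 12827} + \frac{2392 - 26 i \sqrt{3}}{-29073} = \frac{1}{8528} \cdot \frac{1}{12827} + \left(2392 - 26 i \sqrt{3}\right) \left(- \frac{1}{29073}\right) = \frac{1}{109388656} - \left(\frac{2392}{29073} - \frac{26 i \sqrt{3}}{29073}\right) = - \frac{261657636079}{3180256395888} + \frac{26 i \sqrt{3}}{29073}$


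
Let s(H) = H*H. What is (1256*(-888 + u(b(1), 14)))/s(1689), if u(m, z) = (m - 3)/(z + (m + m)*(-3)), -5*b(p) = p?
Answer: -21196256/54201699 ≈ -0.39106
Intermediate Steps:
s(H) = H²
b(p) = -p/5
u(m, z) = (-3 + m)/(z - 6*m) (u(m, z) = (-3 + m)/(z + (2*m)*(-3)) = (-3 + m)/(z - 6*m))
(1256*(-888 + u(b(1), 14)))/s(1689) = (1256*(-888 + (3 - (-1)/5)/(-1*14 + 6*(-⅕*1))))/(1689²) = (1256*(-888 + (3 - 1*(-⅕))/(-14 + 6*(-⅕))))/2852721 = (1256*(-888 + (3 + ⅕)/(-14 - 6/5)))*(1/2852721) = (1256*(-888 + (16/5)/(-76/5)))*(1/2852721) = (1256*(-888 - 5/76*16/5))*(1/2852721) = (1256*(-888 - 4/19))*(1/2852721) = (1256*(-16876/19))*(1/2852721) = -21196256/19*1/2852721 = -21196256/54201699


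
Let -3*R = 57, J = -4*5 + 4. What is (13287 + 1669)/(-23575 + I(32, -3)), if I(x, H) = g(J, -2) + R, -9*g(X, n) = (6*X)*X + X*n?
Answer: -67302/106957 ≈ -0.62924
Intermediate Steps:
J = -16 (J = -20 + 4 = -16)
g(X, n) = -2*X**2/3 - X*n/9 (g(X, n) = -((6*X)*X + X*n)/9 = -(6*X**2 + X*n)/9 = -2*X**2/3 - X*n/9)
R = -19 (R = -1/3*57 = -19)
I(x, H) = -1739/9 (I(x, H) = -1/9*(-16)*(-2 + 6*(-16)) - 19 = -1/9*(-16)*(-2 - 96) - 19 = -1/9*(-16)*(-98) - 19 = -1568/9 - 19 = -1739/9)
(13287 + 1669)/(-23575 + I(32, -3)) = (13287 + 1669)/(-23575 - 1739/9) = 14956/(-213914/9) = 14956*(-9/213914) = -67302/106957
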